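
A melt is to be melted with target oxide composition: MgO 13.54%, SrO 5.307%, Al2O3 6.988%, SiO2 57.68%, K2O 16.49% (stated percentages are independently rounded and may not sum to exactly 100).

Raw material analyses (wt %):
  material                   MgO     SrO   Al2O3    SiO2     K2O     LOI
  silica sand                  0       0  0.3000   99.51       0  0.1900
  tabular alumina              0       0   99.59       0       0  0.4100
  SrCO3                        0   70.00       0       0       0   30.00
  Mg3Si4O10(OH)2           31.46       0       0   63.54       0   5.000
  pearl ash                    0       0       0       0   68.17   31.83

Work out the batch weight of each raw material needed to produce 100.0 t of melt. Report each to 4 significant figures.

All internal work holds full float precision in all steps — values along the way are shown rounded to 4 significant digits across the worked steps; each reported number takes just one rounding; derived quantities are re-derived in full float precision (LOI, the totals, the five compositions, yield, net glass mass) from the weighed amounts for 100.0 t of glass exactly as printed in either problem or answer.
Oxide mass targets, per 100.0 t melt:
  MgO: 13.54% × 100.0 = 13.54 t
  SrO: 5.307% × 100.0 = 5.307 t
  Al2O3: 6.988% × 100.0 = 6.988 t
  SiO2: 57.68% × 100.0 = 57.68 t
  K2O: 16.49% × 100.0 = 16.49 t
Checking each oxide sum on the weights just shown, on the stated basis (sum by sum, the targets are met inside rounding margins):
  MgO: 43.04·0.3146 = 13.54 t (target 13.54 t)
  SrO: 7.581·0.7000 = 5.307 t (target 5.307 t)
  Al2O3: 30.48·0.003000 + 6.925·0.9959 = 6.988 t (target 6.988 t)
  SiO2: 30.48·0.9951 + 43.04·0.6354 = 57.68 t (target 57.68 t)
  K2O: 24.19·0.6817 = 16.49 t (target 16.49 t)
The glass-mass cross-check: net batch after ignition = 100.0 t (oxide target masses add up to 100.0 t; stated basis 100.0 t — differing by rounding only).
Summing the batch: Σ batch = 112.2 t; the LOI term Σ batch·LOI equals 12.21 t; yield = glass ÷ total batch = 89.12%.

Batch per 100.0 t melt:
  silica sand: 30.48 t
  tabular alumina: 6.925 t
  SrCO3: 7.581 t
  Mg3Si4O10(OH)2: 43.04 t
  pearl ash: 24.19 t
Total batch = 112.2 t; LOI loss = 12.21 t; yield = 89.12%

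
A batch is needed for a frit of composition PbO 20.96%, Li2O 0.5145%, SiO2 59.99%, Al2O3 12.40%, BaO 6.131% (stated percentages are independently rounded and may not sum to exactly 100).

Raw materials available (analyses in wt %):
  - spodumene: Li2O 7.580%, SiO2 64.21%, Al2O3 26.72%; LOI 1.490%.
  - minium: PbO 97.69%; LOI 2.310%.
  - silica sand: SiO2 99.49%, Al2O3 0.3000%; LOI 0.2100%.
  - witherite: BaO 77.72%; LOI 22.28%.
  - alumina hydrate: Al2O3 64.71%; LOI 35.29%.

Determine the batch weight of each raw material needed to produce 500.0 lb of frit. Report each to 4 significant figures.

Batch per 500.0 lb frit:
  spodumene: 33.94 lb
  minium: 107.3 lb
  silica sand: 279.6 lb
  witherite: 39.44 lb
  alumina hydrate: 80.50 lb
Total batch = 540.8 lb; LOI loss = 40.77 lb; yield = 92.46%

Every computation maintains full float precision all the way through; working values appear (rounded to 4 significant figures) across the worked steps; a single rounding produces every reported number; the derived quantities (totals, five oxide percentages, ignition loss, glass mass, yield) are carried using the weight values for 500.0 lb of glass at full precision, as given in the question or the answer.
Oxide-by-oxide targets in 500.0 lb frit:
  PbO: 20.96% × 500.0 = 104.8 lb
  Li2O: 0.5145% × 500.0 = 2.572 lb
  SiO2: 59.99% × 500.0 = 300.0 lb
  Al2O3: 12.40% × 500.0 = 62.00 lb
  BaO: 6.131% × 500.0 = 30.66 lb
A balance pass over the oxides, from the weights as reported, versus the basis set out (sum by sum, the targets are met up to rounding of the answer):
  PbO: 107.3·0.9769 = 104.8 lb (target 104.8 lb)
  Li2O: 33.94·0.07580 = 2.573 lb (target 2.572 lb)
  SiO2: 33.94·0.6421 + 279.6·0.9949 = 300.0 lb (target 300.0 lb)
  Al2O3: 33.94·0.2672 + 279.6·0.003000 + 80.50·0.6471 = 62.00 lb (target 62.00 lb)
  BaO: 39.44·0.7772 = 30.65 lb (target 30.66 lb)
Auditing the glass mass value: whole batch net of LOI = 500.0 lb (the Σ of target masses is 500.0 lb; basis as stated: 500.0 lb — deltas are rounding alone).
Total batch = Σ batch = 540.8 lb; ignition loss, Σ(batch × LOI) = 40.77 lb; the yield ratio, glass ÷ batch: 92.46%.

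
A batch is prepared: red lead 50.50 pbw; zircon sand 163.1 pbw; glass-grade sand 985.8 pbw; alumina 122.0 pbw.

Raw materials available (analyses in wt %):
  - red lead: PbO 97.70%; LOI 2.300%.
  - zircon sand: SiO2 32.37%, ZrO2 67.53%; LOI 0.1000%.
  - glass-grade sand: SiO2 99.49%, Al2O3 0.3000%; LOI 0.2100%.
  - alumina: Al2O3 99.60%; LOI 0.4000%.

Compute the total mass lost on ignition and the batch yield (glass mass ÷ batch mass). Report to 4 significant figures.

Mid-chain values are printed (rounded to 4 significant digits) when written out; full precision is kept in every operation. Every reported result undergoes a single rounding — derived quantities, which include the four compositions, the totals, ignition loss, yield, glass mass, are computed at full float precision, as given in either problem or answer, from the batch weights per 1318 pbw of glass.
Ignition loss by material:
  red lead: 50.50 × 0.02300 = 1.161 pbw
  zircon sand: 163.1 × 0.001000 = 0.1631 pbw
  glass-grade sand: 985.8 × 0.002100 = 2.070 pbw
  alumina: 122.0 × 0.004000 = 0.4880 pbw
Total LOI = 3.883 pbw
Glass = batch − LOI = 1321 − 3.883 = 1318 pbw

LOI loss = 3.883 pbw; glass = 1318 pbw; yield = 99.71%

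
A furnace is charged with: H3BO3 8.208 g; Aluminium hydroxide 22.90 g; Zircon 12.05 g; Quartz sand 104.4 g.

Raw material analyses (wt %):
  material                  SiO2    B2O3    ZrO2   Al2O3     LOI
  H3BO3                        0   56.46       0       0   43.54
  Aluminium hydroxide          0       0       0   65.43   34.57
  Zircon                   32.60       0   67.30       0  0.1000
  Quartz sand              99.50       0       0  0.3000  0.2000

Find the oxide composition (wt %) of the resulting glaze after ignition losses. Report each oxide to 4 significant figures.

Glass mass = 135.8 g (batch 147.6 − LOI 11.71).
Composition: SiO2 79.36%, B2O3 3.411%, ZrO2 5.970%, Al2O3 11.26%

Each numeric step holds exact precision in all steps. Values along the way appear rounded off to 4 significant figures in the working; each reported result includes exactly one rounding; derived quantities (the yield, totals, four oxide percentages, net glass mass, LOI) are re-derived starting from the weights on 135.8 g of glass at exact precision precisely as stated by the problem or the answer.
Mass of each oxide from the mix:
  SiO2: 12.05·0.3260 + 104.4·0.9950 = 107.8 g
  B2O3: 8.208·0.5646 = 4.634 g
  ZrO2: 12.05·0.6730 = 8.110 g
  Al2O3: 22.90·0.6543 + 104.4·0.003000 = 15.30 g
LOI: 8.208·0.4354 + 22.90·0.3457 + 12.05·0.001000 + 104.4·0.002000 = 11.71 g
Net of LOI, the glass mass = 147.6 − 11.71 = 135.8 g (= the summed oxide contributions)
wt %: oxide over glass, times 100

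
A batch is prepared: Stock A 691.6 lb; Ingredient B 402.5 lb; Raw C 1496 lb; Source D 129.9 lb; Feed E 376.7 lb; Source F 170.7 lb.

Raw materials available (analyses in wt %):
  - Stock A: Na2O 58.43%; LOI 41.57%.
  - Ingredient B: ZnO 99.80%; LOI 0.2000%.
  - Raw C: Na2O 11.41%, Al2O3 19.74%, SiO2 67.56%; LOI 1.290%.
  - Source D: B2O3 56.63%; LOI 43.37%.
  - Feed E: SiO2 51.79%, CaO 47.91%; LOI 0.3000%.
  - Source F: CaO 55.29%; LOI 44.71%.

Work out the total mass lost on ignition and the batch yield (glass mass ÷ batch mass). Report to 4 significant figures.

LOI loss = 441.4 lb; glass = 2826 lb; yield = 86.49%

Values along the way are shown rounded to 4 significant digits between the steps; each numeric step holds full precision from start to finish — every reported value is rounded only once — all derived quantities are re-derived in full precision (net glass mass, six oxide percentages, yield, totals, ignition loss) from the batch weights on 2826 lb of glass as given in either problem or answer.
Material-by-material LOI:
  Stock A: 691.6 × 0.4157 = 287.5 lb
  Ingredient B: 402.5 × 0.002000 = 0.8050 lb
  Raw C: 1496 × 0.01290 = 19.30 lb
  Source D: 129.9 × 0.4337 = 56.34 lb
  Feed E: 376.7 × 0.003000 = 1.130 lb
  Source F: 170.7 × 0.4471 = 76.32 lb
Total LOI = 441.4 lb
Glass = batch − LOI = 3267 − 441.4 = 2826 lb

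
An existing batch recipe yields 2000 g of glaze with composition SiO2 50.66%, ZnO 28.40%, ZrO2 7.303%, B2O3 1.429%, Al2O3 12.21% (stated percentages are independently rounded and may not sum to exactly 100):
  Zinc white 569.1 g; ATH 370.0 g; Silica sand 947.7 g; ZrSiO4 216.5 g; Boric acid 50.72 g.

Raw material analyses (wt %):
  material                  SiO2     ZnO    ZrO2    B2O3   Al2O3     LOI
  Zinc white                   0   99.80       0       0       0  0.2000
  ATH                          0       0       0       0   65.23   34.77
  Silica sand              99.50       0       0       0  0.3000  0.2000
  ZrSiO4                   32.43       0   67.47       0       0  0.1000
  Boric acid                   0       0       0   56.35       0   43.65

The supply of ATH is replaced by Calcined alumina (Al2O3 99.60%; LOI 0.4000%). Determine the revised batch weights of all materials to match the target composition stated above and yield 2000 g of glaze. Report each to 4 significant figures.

Mid-chain values appear rounded off to 4 significant figures in the printout. The working math maintains full float precision at every stage. Every reported value is rounded just once; derived quantities, which include totals, the five compositions, yield, LOI, net glass mass, are re-derived in exact precision, precisely as stated by problem or answer, starting from the weights for 2000 g of glass.
Target masses of each oxide per 2000 g glaze:
  SiO2: 50.66% × 2000 = 1013 g
  ZnO: 28.40% × 2000 = 568.0 g
  ZrO2: 7.303% × 2000 = 146.1 g
  B2O3: 1.429% × 2000 = 28.58 g
  Al2O3: 12.21% × 2000 = 244.2 g
Per-oxide balance check using the reported weights, for the quoted basis mass (sums match the target masses within answer rounding):
  SiO2: 947.7·0.9950 + 216.5·0.3243 = 1013 g (target 1013 g)
  ZnO: 569.1·0.9980 = 568.0 g (target 568.0 g)
  ZrO2: 216.5·0.6747 = 146.1 g (target 146.1 g)
  B2O3: 50.72·0.5635 = 28.58 g (target 28.58 g)
  Al2O3: 242.3·0.9960 + 947.7·0.003000 = 244.2 g (target 244.2 g)
Auditing the glass mass value: batch total minus LOI = 2000 g (oxide target masses add up to 2000 g; versus the stated basis of 2000 g — a pure rounding effect).
Summing the batch: Σ batch = 2026 g; LOI removed, Σ of batch·LOI: 26.36 g; as yield: glass ÷ batch → 98.70%.

Revised batch per 2000 g glaze:
  Zinc white: 569.1 g
  Calcined alumina: 242.3 g
  Silica sand: 947.7 g
  ZrSiO4: 216.5 g
  Boric acid: 50.72 g
Total batch = 2026 g; LOI loss = 26.36 g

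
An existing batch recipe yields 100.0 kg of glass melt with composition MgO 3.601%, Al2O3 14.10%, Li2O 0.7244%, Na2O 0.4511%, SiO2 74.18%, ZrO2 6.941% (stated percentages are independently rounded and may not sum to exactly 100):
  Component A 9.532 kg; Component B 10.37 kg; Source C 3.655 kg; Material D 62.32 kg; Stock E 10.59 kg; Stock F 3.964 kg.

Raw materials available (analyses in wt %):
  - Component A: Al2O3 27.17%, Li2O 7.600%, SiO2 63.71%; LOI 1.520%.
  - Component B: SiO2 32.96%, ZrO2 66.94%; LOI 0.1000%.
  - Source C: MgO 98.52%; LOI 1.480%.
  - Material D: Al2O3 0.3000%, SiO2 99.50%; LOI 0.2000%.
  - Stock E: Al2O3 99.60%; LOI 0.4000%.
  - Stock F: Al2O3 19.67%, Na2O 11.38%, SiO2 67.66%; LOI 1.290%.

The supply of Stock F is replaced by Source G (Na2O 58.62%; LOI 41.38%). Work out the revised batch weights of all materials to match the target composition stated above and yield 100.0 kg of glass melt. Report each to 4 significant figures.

Revised batch per 100.0 kg glass melt:
  Component A: 9.532 kg
  Component B: 10.37 kg
  Source C: 3.655 kg
  Material D: 65.01 kg
  Stock E: 11.36 kg
  Source G: 0.7695 kg
Total batch = 100.7 kg; LOI loss = 0.7032 kg

Full float precision is held all the way through. Mid-chain values are printed rounded to four significant digits between the steps — every reported number is rounded only once. All derived quantities, including the six compositions, net glass mass, the yield, LOI, the totals, are computed from the weighed amounts for 100.0 kg of glass at exact precision, as set out in problem or answer.
Oxide mass targets, per 100.0 kg glass melt:
  MgO: 3.601% × 100.0 = 3.601 kg
  Al2O3: 14.10% × 100.0 = 14.10 kg
  Li2O: 0.7244% × 100.0 = 0.7244 kg
  Na2O: 0.4511% × 100.0 = 0.4511 kg
  SiO2: 74.18% × 100.0 = 74.18 kg
  ZrO2: 6.941% × 100.0 = 6.941 kg
Sums-versus-targets review from the weights as reported, against the basis in use (every target is met by its sum inside rounding margins):
  MgO: 3.655·0.9852 = 3.601 kg (target 3.601 kg)
  Al2O3: 9.532·0.2717 + 65.01·0.003000 + 11.36·0.9960 = 14.10 kg (target 14.10 kg)
  Li2O: 9.532·0.07600 = 0.7244 kg (target 0.7244 kg)
  Na2O: 0.7695·0.5862 = 0.4511 kg (target 0.4511 kg)
  SiO2: 9.532·0.6371 + 10.37·0.3296 + 65.01·0.9950 = 74.18 kg (target 74.18 kg)
  ZrO2: 10.37·0.6694 = 6.942 kg (target 6.941 kg)
Glass mass check: batch total minus LOI = 99.99 kg (oxide target masses add up to 100.0 kg; with the basis standing at 100.0 kg — gaps are rounding artifacts).
Batch grand total — Σ batch = 100.7 kg; loss to ignition Σ batch·LOI = 0.7032 kg; yield, glass over the total, = 99.30%.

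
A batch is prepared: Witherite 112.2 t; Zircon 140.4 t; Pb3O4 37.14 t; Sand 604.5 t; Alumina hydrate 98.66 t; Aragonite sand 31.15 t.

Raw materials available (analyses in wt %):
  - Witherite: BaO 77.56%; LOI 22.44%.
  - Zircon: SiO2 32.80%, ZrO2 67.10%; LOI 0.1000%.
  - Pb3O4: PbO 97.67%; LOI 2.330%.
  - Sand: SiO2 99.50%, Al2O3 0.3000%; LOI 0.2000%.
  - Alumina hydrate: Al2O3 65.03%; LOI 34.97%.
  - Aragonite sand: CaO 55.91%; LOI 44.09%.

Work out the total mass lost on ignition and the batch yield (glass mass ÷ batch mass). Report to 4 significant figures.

LOI loss = 75.63 t; glass = 948.4 t; yield = 92.61%

Each numeric step holds full precision in all steps. Working values appear (rounded to four significant figures) as written; every reported number carries a single rounding — all derived quantities are rebuilt from the batch weights per 948.4 t of glass in full float precision (the six compositions, the totals, yield, ignition loss, glass mass) exactly as printed in the problem or answer text.
Loss on ignition, line by line:
  Witherite: 112.2 × 0.2244 = 25.18 t
  Zircon: 140.4 × 0.001000 = 0.1404 t
  Pb3O4: 37.14 × 0.02330 = 0.8654 t
  Sand: 604.5 × 0.002000 = 1.209 t
  Alumina hydrate: 98.66 × 0.3497 = 34.50 t
  Aragonite sand: 31.15 × 0.4409 = 13.73 t
Total LOI = 75.63 t
Glass = batch − LOI = 1024 − 75.63 = 948.4 t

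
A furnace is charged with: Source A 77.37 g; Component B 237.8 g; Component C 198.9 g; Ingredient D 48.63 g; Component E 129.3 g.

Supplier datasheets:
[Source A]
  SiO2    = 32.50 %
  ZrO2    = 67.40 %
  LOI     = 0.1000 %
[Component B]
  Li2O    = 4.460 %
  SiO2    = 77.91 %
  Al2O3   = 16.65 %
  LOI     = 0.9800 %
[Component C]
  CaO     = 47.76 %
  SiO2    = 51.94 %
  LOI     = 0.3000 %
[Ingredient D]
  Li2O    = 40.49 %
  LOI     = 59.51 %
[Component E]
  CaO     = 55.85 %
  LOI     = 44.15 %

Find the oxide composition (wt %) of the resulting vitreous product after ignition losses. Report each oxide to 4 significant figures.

Rounding to four significant digits extends to every in-between result as displayed; exact precision is carried at every stage. Every reported number carries a single rounding; all derived quantities are rebuilt starting from the weights per 603.0 g of glass in exact precision (the totals, yield, the five compositions, net glass mass, LOI) as quoted within question or answer.
Oxide-by-oxide delivered mass:
  CaO: 198.9·0.4776 + 129.3·0.5585 = 167.2 g
  Li2O: 237.8·0.04460 + 48.63·0.4049 = 30.30 g
  SiO2: 77.37·0.3250 + 237.8·0.7791 + 198.9·0.5194 = 313.7 g
  ZrO2: 77.37·0.6740 = 52.15 g
  Al2O3: 237.8·0.1665 = 39.59 g
LOI: 77.37·0.001000 + 237.8·0.009800 + 198.9·0.003000 + 48.63·0.5951 + 129.3·0.4415 = 89.03 g
The glass mass, total less LOI, = 692.0 − 89.03 = 603.0 g (= Σ oxide masses)
wt % = 100 × oxide mass / glass mass

Glass mass = 603.0 g (batch 692.0 − LOI 89.03).
Composition: CaO 27.73%, Li2O 5.024%, SiO2 52.03%, ZrO2 8.648%, Al2O3 6.566%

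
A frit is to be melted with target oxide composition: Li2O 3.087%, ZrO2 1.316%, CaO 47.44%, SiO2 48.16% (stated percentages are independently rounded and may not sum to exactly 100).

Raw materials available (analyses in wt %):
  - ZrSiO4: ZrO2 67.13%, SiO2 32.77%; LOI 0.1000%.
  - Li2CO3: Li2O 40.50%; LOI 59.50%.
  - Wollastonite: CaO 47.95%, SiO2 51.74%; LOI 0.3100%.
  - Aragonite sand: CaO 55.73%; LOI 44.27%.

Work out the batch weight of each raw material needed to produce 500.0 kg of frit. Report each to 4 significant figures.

Batch per 500.0 kg frit:
  ZrSiO4: 9.802 kg
  Li2CO3: 38.11 kg
  Wollastonite: 459.2 kg
  Aragonite sand: 30.53 kg
Total batch = 537.6 kg; LOI loss = 37.62 kg; yield = 93.00%

Intermediates are displayed, with 4-significant-digit rounding, on the page — all internal work carries exact precision through the solve. Each reported number undergoes a single rounding — derived quantities (the totals, glass mass, the four compositions, yield, LOI) are re-derived from the weighed amounts at 500.0 kg of glass in exact precision as set out in problem or answer.
Per-oxide target masses for 500.0 kg frit:
  Li2O: 3.087% × 500.0 = 15.44 kg
  ZrO2: 1.316% × 500.0 = 6.580 kg
  CaO: 47.44% × 500.0 = 237.2 kg
  SiO2: 48.16% × 500.0 = 240.8 kg
Verifying the oxide balance applying the batch weights above, on the stated basis (summed amounts equal target values modulo rounding of the values):
  Li2O: 38.11·0.4050 = 15.43 kg (target 15.44 kg)
  ZrO2: 9.802·0.6713 = 6.580 kg (target 6.580 kg)
  CaO: 459.2·0.4795 + 30.53·0.5573 = 237.2 kg (target 237.2 kg)
  SiO2: 9.802·0.3277 + 459.2·0.5174 = 240.8 kg (target 240.8 kg)
Glass mass check: whole batch net of LOI = 500.0 kg (per-oxide target masses sum to 500.0 kg; stated basis 500.0 kg — gaps are rounding artifacts).
Whole-batch sum: Σ batch = 537.6 kg; LOI removed, Σ of batch·LOI: 37.62 kg; as yield: glass ÷ batch → 93.00%.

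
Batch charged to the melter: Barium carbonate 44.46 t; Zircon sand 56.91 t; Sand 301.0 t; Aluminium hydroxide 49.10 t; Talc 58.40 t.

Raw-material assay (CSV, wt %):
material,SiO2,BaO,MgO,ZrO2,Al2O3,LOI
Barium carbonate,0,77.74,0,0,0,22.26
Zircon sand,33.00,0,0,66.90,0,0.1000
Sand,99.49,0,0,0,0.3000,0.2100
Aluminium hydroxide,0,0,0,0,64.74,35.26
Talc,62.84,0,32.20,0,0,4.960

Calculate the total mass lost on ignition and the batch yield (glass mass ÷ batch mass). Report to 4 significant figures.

LOI loss = 30.80 t; glass = 479.1 t; yield = 93.96%

The working math runs at full precision through the solve. Working values are rounded off to 4 significant digits when displayed. Each reported value receives exactly one rounding; derived quantities are rebuilt at full float precision (five oxide percentages, the totals, net glass mass, yield, ignition loss) using the weight values at 479.1 t of glass, as written in the problem or the answer.
Loss on ignition, line by line:
  Barium carbonate: 44.46 × 0.2226 = 9.897 t
  Zircon sand: 56.91 × 0.001000 = 0.05691 t
  Sand: 301.0 × 0.002100 = 0.6321 t
  Aluminium hydroxide: 49.10 × 0.3526 = 17.31 t
  Talc: 58.40 × 0.04960 = 2.897 t
Total LOI = 30.80 t
Glass = batch − LOI = 509.9 − 30.80 = 479.1 t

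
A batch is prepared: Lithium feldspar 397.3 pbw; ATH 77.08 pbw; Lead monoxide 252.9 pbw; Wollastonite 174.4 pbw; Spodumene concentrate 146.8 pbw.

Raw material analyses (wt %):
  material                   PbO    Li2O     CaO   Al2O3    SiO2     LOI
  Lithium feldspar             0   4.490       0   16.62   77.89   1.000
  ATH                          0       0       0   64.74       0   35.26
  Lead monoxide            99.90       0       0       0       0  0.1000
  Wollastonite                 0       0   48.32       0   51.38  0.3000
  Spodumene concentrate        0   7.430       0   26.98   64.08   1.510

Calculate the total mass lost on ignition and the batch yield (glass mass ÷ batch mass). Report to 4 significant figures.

LOI loss = 34.14 pbw; glass = 1014 pbw; yield = 96.74%

Values along the way are displayed rounded to 4 significant digits on the page; each numeric step maintains full float precision through the solve; each reported result is rounded only once; the derived quantities, including the five compositions, ignition loss, the totals, glass mass, yield, are re-derived from the weighed amounts for 1014 pbw of glass at exact precision, exactly as shown in problem or answer.
Ignition loss by material:
  Lithium feldspar: 397.3 × 0.01000 = 3.973 pbw
  ATH: 77.08 × 0.3526 = 27.18 pbw
  Lead monoxide: 252.9 × 0.001000 = 0.2529 pbw
  Wollastonite: 174.4 × 0.003000 = 0.5232 pbw
  Spodumene concentrate: 146.8 × 0.01510 = 2.217 pbw
Total LOI = 34.14 pbw
Glass = batch − LOI = 1048 − 34.14 = 1014 pbw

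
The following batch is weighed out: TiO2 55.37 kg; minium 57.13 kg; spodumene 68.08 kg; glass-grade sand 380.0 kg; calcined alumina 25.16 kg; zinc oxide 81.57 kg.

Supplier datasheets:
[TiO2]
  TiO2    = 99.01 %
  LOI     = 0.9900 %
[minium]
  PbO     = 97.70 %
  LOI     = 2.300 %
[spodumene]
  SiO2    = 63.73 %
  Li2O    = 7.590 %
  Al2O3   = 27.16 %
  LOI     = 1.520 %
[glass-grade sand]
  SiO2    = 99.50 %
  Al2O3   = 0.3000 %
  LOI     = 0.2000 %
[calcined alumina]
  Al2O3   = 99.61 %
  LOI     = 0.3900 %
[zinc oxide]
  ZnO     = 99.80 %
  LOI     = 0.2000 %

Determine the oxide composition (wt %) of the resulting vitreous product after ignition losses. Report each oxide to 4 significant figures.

Glass mass = 663.4 kg (batch 667.3 − LOI 3.918).
Composition: ZnO 12.27%, SiO2 63.54%, PbO 8.414%, TiO2 8.264%, Li2O 0.7789%, Al2O3 6.737%

Each numeric step carries full float precision throughout; the intermediate values appear with 4-significant-digit rounding in the working. A single rounding produces each reported value — all derived quantities (glass mass, totals, ignition loss, the six compositions, yield) are carried starting from the weights on 663.4 kg of glass at full precision, exactly as shown in problem or answer.
Oxide masses out of the charge:
  ZnO: 81.57·0.9980 = 81.41 kg
  SiO2: 68.08·0.6373 + 380.0·0.9950 = 421.5 kg
  PbO: 57.13·0.9770 = 55.82 kg
  TiO2: 55.37·0.9901 = 54.82 kg
  Li2O: 68.08·0.07590 = 5.167 kg
  Al2O3: 68.08·0.2716 + 380.0·0.003000 + 25.16·0.9961 = 44.69 kg
LOI: 55.37·0.009900 + 57.13·0.02300 + 68.08·0.01520 + 380.0·0.002000 + 25.16·0.003900 + 81.57·0.002000 = 3.918 kg
Net of LOI, the glass mass = 667.3 − 3.918 = 663.4 kg (matching Σ of the oxides)
each oxide over glass, ×100, is wt %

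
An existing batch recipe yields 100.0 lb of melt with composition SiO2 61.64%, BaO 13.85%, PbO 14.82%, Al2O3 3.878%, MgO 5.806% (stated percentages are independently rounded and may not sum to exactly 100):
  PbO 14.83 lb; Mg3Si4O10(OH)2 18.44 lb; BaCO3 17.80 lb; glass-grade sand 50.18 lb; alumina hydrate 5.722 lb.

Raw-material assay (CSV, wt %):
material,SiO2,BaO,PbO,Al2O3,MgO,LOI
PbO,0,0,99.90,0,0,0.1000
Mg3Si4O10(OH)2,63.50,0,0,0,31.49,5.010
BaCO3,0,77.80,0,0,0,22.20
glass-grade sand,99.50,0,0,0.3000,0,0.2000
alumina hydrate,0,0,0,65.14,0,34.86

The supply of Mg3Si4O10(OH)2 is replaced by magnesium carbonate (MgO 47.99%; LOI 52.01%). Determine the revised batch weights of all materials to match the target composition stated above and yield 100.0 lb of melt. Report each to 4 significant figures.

Revised batch per 100.0 lb melt:
  PbO: 14.83 lb
  magnesium carbonate: 12.10 lb
  BaCO3: 17.80 lb
  glass-grade sand: 61.95 lb
  alumina hydrate: 5.668 lb
Total batch = 112.3 lb; LOI loss = 12.36 lb

The working math holds full precision throughout. The intermediate values are shown with 4-significant-figure rounding in the printout — every reported figure receives exactly one rounding. The derived quantities, which include the yield, the five compositions, ignition loss, glass mass, totals, are computed at full precision, exactly as printed in either problem or answer, using the weight values for 100.0 lb of glass.
Target masses of each oxide per 100.0 lb melt:
  SiO2: 61.64% × 100.0 = 61.64 lb
  BaO: 13.85% × 100.0 = 13.85 lb
  PbO: 14.82% × 100.0 = 14.82 lb
  Al2O3: 3.878% × 100.0 = 3.878 lb
  MgO: 5.806% × 100.0 = 5.806 lb
Checking each oxide sum from the weights as reported, relative to the basis at hand (each sum matches its target mass once rounding is allowed for):
  SiO2: 61.95·0.9950 = 61.64 lb (target 61.64 lb)
  BaO: 17.80·0.7780 = 13.85 lb (target 13.85 lb)
  PbO: 14.83·0.9990 = 14.82 lb (target 14.82 lb)
  Al2O3: 61.95·0.003000 + 5.668·0.6514 = 3.878 lb (target 3.878 lb)
  MgO: 12.10·0.4799 = 5.807 lb (target 5.806 lb)
Consistency of the glass mass: the batch minus its LOI: 99.99 lb (the targets, summed, come to 99.99 lb; basis as stated: 100.0 lb — deltas are rounding alone).
Adding the batch up: Σ batch = 112.3 lb; loss to ignition Σ batch·LOI = 12.36 lb; as yield: glass ÷ batch → 89.00%.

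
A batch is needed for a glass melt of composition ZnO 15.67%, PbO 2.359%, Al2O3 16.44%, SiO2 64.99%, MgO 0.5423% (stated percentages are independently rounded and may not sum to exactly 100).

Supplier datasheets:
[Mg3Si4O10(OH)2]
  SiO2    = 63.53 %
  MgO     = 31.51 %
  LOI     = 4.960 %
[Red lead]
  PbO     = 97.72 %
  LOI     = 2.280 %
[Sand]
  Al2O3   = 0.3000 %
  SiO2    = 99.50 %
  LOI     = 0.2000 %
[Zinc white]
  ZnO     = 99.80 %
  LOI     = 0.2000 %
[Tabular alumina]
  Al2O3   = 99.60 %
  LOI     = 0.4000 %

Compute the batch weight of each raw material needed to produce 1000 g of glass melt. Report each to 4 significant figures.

Batch per 1000 g glass melt:
  Mg3Si4O10(OH)2: 17.21 g
  Red lead: 24.14 g
  Sand: 642.2 g
  Zinc white: 157.0 g
  Tabular alumina: 163.1 g
Total batch = 1004 g; LOI loss = 3.655 g; yield = 99.64%

Values along the way are displayed rounded to 4 significant figures in the printout. All internal work holds full precision at all times; each reported number takes exactly one rounding — all derived quantities (totals, glass mass, the yield, five oxide percentages, ignition loss) are recomputed starting from the weights at 1000 g of glass at full precision exactly as shown in the problem or the answer.
The oxide mass targets at 1000 g glass melt:
  ZnO: 15.67% × 1000 = 156.7 g
  PbO: 2.359% × 1000 = 23.59 g
  Al2O3: 16.44% × 1000 = 164.4 g
  SiO2: 64.99% × 1000 = 649.9 g
  MgO: 0.5423% × 1000 = 5.423 g
Sums-versus-targets review with the batch weights as given, at the basis given (summed amounts equal target values given rounding of the digits):
  ZnO: 157.0·0.9980 = 156.7 g (target 156.7 g)
  PbO: 24.14·0.9772 = 23.59 g (target 23.59 g)
  Al2O3: 642.2·0.003000 + 163.1·0.9960 = 164.4 g (target 164.4 g)
  SiO2: 17.21·0.6353 + 642.2·0.9950 = 649.9 g (target 649.9 g)
  MgO: 17.21·0.3151 = 5.423 g (target 5.423 g)
Auditing the glass mass value: the batch minus its LOI: 1000 g (per-oxide target masses sum to 1000 g; versus the stated basis of 1000 g — a pure rounding effect).
Summing the batch: Σ batch = 1004 g; ignition loss, Σ(batch × LOI) = 3.655 g; the yield ratio, glass ÷ batch: 99.64%.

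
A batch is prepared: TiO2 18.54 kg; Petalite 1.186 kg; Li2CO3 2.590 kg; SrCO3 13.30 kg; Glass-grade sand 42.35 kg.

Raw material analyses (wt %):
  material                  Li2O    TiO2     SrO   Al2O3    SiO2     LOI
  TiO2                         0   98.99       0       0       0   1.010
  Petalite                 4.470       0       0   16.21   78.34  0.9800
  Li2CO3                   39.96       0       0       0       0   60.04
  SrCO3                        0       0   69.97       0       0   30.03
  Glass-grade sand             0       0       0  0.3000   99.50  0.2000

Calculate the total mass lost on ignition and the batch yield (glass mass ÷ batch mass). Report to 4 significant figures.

LOI loss = 5.833 kg; glass = 72.13 kg; yield = 92.52%

The whole derivation maintains full precision through the solve; intermediates are shown, with 4-significant-digit rounding, as written — exactly one rounding is applied to every reported figure. Derived quantities (net glass mass, the five compositions, the totals, the yield, ignition loss) are rebuilt starting from the weights per 72.13 kg of glass in full float precision, precisely as stated by question or answer.
Loss on ignition, line by line:
  TiO2: 18.54 × 0.01010 = 0.1873 kg
  Petalite: 1.186 × 0.009800 = 0.01162 kg
  Li2CO3: 2.590 × 0.6004 = 1.555 kg
  SrCO3: 13.30 × 0.3003 = 3.994 kg
  Glass-grade sand: 42.35 × 0.002000 = 0.08470 kg
Total LOI = 5.833 kg
Glass = batch − LOI = 77.97 − 5.833 = 72.13 kg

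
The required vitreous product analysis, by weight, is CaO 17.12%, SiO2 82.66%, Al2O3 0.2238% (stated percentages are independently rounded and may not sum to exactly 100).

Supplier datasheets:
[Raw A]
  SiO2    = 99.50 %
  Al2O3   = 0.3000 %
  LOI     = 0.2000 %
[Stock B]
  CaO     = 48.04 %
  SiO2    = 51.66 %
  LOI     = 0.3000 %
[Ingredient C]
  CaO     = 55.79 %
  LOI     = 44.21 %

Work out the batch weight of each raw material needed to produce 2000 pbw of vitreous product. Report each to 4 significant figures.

The working math maintains full precision in every operation; in-progress results are shown with 4-significant-digit rounding as written — each reported value is rounded exactly once; the derived quantities, including net glass mass, ignition loss, three oxide percentages, totals, yield, are computed from the weighed amounts per 2000 pbw of glass at full float precision, exactly as shown in the question or the answer.
Target oxide masses per 2000 pbw vitreous product:
  CaO: 17.12% × 2000 = 342.4 pbw
  SiO2: 82.66% × 2000 = 1653 pbw
  Al2O3: 0.2238% × 2000 = 4.476 pbw
Checking each oxide sum applying the batch weights above, relative to the basis at hand (target by target, the sums agree given rounding of the digits):
  CaO: 326.5·0.4804 + 332.6·0.5579 = 342.4 pbw (target 342.4 pbw)
  SiO2: 1492·0.9950 + 326.5·0.5166 = 1653 pbw (target 1653 pbw)
  Al2O3: 1492·0.003000 = 4.476 pbw (target 4.476 pbw)
Auditing the glass mass value: total charge less LOI = 2000 pbw (per-oxide target masses sum to 2000 pbw; with the basis standing at 2000 pbw — gaps are rounding artifacts).
Total batch = Σ batch = 2151 pbw; LOI loss = Σ batch·LOI = 151.0 pbw; yield, glass over the total, = 92.98%.

Batch per 2000 pbw vitreous product:
  Raw A: 1492 pbw
  Stock B: 326.5 pbw
  Ingredient C: 332.6 pbw
Total batch = 2151 pbw; LOI loss = 151.0 pbw; yield = 92.98%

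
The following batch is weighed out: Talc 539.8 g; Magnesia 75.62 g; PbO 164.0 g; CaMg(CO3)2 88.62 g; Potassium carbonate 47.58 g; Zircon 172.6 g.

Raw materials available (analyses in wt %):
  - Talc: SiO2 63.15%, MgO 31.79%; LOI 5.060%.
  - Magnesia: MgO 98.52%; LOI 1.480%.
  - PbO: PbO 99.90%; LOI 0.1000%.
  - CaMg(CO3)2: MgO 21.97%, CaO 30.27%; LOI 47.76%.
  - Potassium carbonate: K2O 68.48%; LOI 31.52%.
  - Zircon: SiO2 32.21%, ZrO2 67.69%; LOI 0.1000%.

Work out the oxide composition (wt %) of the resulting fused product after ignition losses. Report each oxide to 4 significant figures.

The whole derivation runs at full float precision end to end — working values are shown rounded off to 4 significant figures as written; a single rounding yields each reported result. All derived quantities (the six compositions, the totals, glass mass, LOI, the yield) are re-derived from the weighed amounts for 1002 g of glass at full precision, precisely as stated by either problem or answer.
Oxide-by-oxide delivered mass:
  SiO2: 539.8·0.6315 + 172.6·0.3221 = 396.5 g
  MgO: 539.8·0.3179 + 75.62·0.9852 + 88.62·0.2197 = 265.6 g
  ZrO2: 172.6·0.6769 = 116.8 g
  CaO: 88.62·0.3027 = 26.83 g
  PbO: 164.0·0.9990 = 163.8 g
  K2O: 47.58·0.6848 = 32.58 g
LOI: 539.8·0.05060 + 75.62·0.01480 + 164.0·0.001000 + 88.62·0.4776 + 47.58·0.3152 + 172.6·0.001000 = 86.09 g
Resulting glass, batch − LOI: 1088 − 86.09 = 1002 g (= Σ oxide masses)
percent share: oxide ÷ glass, ×100

Glass mass = 1002 g (batch 1088 − LOI 86.09).
Composition: SiO2 39.56%, MgO 26.50%, ZrO2 11.66%, CaO 2.677%, PbO 16.35%, K2O 3.251%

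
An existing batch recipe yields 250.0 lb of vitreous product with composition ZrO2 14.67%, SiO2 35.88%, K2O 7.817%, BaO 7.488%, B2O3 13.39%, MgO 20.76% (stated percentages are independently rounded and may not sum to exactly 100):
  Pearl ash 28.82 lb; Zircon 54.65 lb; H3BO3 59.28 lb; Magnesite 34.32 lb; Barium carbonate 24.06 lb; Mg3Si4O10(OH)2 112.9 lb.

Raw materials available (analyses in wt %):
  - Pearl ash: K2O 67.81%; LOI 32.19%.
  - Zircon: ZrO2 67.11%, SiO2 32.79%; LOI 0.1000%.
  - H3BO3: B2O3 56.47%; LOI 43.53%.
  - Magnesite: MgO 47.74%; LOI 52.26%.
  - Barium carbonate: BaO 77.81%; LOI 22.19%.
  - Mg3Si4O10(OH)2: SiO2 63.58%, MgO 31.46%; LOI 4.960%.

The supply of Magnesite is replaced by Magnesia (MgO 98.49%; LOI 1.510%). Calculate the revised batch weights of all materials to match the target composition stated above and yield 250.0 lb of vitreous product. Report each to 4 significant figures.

All internal work holds exact precision through the solve — in-progress results are displayed with 4-significant-figure rounding at each printed step; each reported result includes exactly one rounding — the derived quantities are computed at full float precision (the totals, glass mass, the yield, the six compositions, ignition loss) starting from the weights for 250.0 lb of glass, as written in question or answer.
The oxide mass targets at 250.0 lb vitreous product:
  ZrO2: 14.67% × 250.0 = 36.67 lb
  SiO2: 35.88% × 250.0 = 89.70 lb
  K2O: 7.817% × 250.0 = 19.54 lb
  BaO: 7.488% × 250.0 = 18.72 lb
  B2O3: 13.39% × 250.0 = 33.48 lb
  MgO: 20.76% × 250.0 = 51.90 lb
Per-oxide balance check working from each reported weight, on the stated basis (summed amounts equal target values net of answer rounding effects):
  ZrO2: 54.65·0.6711 = 36.68 lb (target 36.67 lb)
  SiO2: 54.65·0.3279 + 112.9·0.6358 = 89.70 lb (target 89.70 lb)
  K2O: 28.82·0.6781 = 19.54 lb (target 19.54 lb)
  BaO: 24.06·0.7781 = 18.72 lb (target 18.72 lb)
  B2O3: 59.28·0.5647 = 33.48 lb (target 33.48 lb)
  MgO: 16.63·0.9849 + 112.9·0.3146 = 51.90 lb (target 51.90 lb)
The glass-mass cross-check: batch Σ − ignition loss = 250.0 lb (targets for the oxides total 250.0 lb; against the stated basis, 250.0 lb — differing by rounding only).
Batch total: Σ batch = 296.3 lb; ignition loss, Σ(batch × LOI) = 46.33 lb; yield: glass divided by total = 84.37%.

Revised batch per 250.0 lb vitreous product:
  Pearl ash: 28.82 lb
  Zircon: 54.65 lb
  H3BO3: 59.28 lb
  Magnesia: 16.63 lb
  Barium carbonate: 24.06 lb
  Mg3Si4O10(OH)2: 112.9 lb
Total batch = 296.3 lb; LOI loss = 46.33 lb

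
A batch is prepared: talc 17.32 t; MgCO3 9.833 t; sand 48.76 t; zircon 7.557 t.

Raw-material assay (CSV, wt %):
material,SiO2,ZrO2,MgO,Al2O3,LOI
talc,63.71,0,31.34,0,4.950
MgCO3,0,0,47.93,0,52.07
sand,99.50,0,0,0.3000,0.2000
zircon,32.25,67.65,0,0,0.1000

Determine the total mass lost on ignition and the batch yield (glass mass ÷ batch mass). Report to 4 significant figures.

LOI loss = 6.082 t; glass = 77.39 t; yield = 92.71%

Mid-chain values are shown rounded to 4 significant figures alongside each step; all internal work maintains exact precision from start to finish; every reported value is rounded a single time; derived quantities (LOI, the totals, the yield, the four compositions, net glass mass) are carried in exact precision from the weighed amounts per 77.39 t of glass, exactly as printed in problem or answer.
LOI of each material in turn:
  talc: 17.32 × 0.04950 = 0.8573 t
  MgCO3: 9.833 × 0.5207 = 5.120 t
  sand: 48.76 × 0.002000 = 0.09752 t
  zircon: 7.557 × 0.001000 = 0.007557 t
Total LOI = 6.082 t
Glass = batch − LOI = 83.47 − 6.082 = 77.39 t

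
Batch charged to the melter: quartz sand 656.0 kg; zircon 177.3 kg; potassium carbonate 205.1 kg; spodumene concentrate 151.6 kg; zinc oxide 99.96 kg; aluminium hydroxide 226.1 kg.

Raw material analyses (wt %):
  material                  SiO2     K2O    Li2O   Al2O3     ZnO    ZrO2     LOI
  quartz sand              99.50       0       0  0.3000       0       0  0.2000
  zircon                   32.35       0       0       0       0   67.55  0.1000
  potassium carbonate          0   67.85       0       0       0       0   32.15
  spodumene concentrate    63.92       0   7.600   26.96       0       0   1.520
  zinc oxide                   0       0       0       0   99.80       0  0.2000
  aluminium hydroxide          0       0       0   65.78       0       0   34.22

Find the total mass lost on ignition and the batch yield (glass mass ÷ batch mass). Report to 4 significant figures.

LOI loss = 147.3 kg; glass = 1369 kg; yield = 90.28%

All arithmetic holds exact precision throughout; the intermediate values are printed rounded to four significant digits in the printout — exactly one rounding is applied to every reported number — the derived quantities, which include yield, net glass mass, the six compositions, the totals, ignition loss, are re-derived at full precision, as set out in problem or answer, starting from the weights per 1369 kg of glass.
Per-material ignition loss:
  quartz sand: 656.0 × 0.002000 = 1.312 kg
  zircon: 177.3 × 0.001000 = 0.1773 kg
  potassium carbonate: 205.1 × 0.3215 = 65.94 kg
  spodumene concentrate: 151.6 × 0.01520 = 2.304 kg
  zinc oxide: 99.96 × 0.002000 = 0.1999 kg
  aluminium hydroxide: 226.1 × 0.3422 = 77.37 kg
Total LOI = 147.3 kg
Glass = batch − LOI = 1516 − 147.3 = 1369 kg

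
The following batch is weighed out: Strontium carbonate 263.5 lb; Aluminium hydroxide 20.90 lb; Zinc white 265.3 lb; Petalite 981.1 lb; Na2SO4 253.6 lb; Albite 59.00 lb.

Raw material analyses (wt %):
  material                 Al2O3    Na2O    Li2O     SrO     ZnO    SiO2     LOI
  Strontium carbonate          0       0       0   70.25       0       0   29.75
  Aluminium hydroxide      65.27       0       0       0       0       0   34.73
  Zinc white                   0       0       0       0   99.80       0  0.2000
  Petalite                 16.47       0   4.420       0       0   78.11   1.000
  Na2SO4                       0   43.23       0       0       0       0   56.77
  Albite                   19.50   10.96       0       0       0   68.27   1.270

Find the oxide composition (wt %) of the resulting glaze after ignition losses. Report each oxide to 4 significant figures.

Glass mass = 1603 lb (batch 1843 − LOI 240.7).
Composition: Al2O3 11.65%, Na2O 7.244%, Li2O 2.706%, SrO 11.55%, ZnO 16.52%, SiO2 50.33%

Intermediates are printed, rounded to four significant digits, in the printout — each numeric step keeps exact precision from first step to last; each reported value is rounded once only; all derived quantities are carried from the weighed amounts on 1603 lb of glass at full float precision (the six compositions, the yield, net glass mass, ignition loss, totals) as quoted within question or answer.
Delivered oxide masses:
  Al2O3: 20.90·0.6527 + 981.1·0.1647 + 59.00·0.1950 = 186.7 lb
  Na2O: 253.6·0.4323 + 59.00·0.1096 = 116.1 lb
  Li2O: 981.1·0.04420 = 43.36 lb
  SrO: 263.5·0.7025 = 185.1 lb
  ZnO: 265.3·0.9980 = 264.8 lb
  SiO2: 981.1·0.7811 + 59.00·0.6827 = 806.6 lb
LOI: 263.5·0.2975 + 20.90·0.3473 + 265.3·0.002000 + 981.1·0.01000 + 253.6·0.5677 + 59.00·0.01270 = 240.7 lb
The glass mass, total less LOI, = 1843 − 240.7 = 1603 lb (the oxide masses sum to this)
oxide / glass × 100 gives the wt %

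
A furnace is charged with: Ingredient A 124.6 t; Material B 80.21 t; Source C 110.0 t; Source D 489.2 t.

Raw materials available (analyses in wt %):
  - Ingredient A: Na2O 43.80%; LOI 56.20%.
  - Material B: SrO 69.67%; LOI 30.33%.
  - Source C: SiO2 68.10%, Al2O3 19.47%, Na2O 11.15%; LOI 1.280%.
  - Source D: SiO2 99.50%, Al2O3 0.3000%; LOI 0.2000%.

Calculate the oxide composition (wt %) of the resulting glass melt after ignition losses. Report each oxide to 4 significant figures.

In-progress results are shown, rounded to 4 significant digits, as written — every computation maintains full precision through every step; every reported result carries a single rounding. Derived quantities are computed at full precision (ignition loss, yield, four oxide percentages, net glass mass, totals) from the batch weights at 707.3 t of glass exactly as shown in problem or answer.
Delivered oxide masses:
  SiO2: 110.0·0.6810 + 489.2·0.9950 = 561.7 t
  Al2O3: 110.0·0.1947 + 489.2·0.003000 = 22.88 t
  Na2O: 124.6·0.4380 + 110.0·0.1115 = 66.84 t
  SrO: 80.21·0.6967 = 55.88 t
LOI: 124.6·0.5620 + 80.21·0.3033 + 110.0·0.01280 + 489.2·0.002000 = 96.74 t
Glass mass = batch − LOI = 804.0 − 96.74 = 707.3 t (equal to the oxide-mass sum)
each oxide over glass, ×100, is wt %

Glass mass = 707.3 t (batch 804.0 − LOI 96.74).
Composition: SiO2 79.41%, Al2O3 3.236%, Na2O 9.450%, SrO 7.901%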